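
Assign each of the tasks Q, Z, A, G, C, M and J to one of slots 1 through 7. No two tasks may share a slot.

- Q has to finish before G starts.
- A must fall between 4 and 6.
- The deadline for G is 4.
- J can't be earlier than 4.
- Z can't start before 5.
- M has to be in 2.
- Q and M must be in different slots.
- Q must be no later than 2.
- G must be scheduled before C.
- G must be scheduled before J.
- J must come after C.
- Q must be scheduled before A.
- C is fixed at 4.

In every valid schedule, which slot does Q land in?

1

Q's window is 1–2.
M is fixed at 2, and Q can't share a slot with M.
So Q must be 1.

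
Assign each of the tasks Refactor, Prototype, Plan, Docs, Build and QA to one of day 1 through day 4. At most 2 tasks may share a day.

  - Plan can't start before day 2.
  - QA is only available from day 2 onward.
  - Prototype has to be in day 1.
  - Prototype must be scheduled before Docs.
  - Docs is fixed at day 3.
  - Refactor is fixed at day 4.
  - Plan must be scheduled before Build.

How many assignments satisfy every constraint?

Splitting on Plan: it can be day 2 (4), day 3 (1). Listing each branch's schedules as (Refactor, Prototype, Docs, Build, QA) by day number:
Plan=day 2: (4,1,3,3,2) (4,1,3,3,4) (4,1,3,4,2) (4,1,3,4,3) — 4.
Plan=day 3: (4,1,3,4,2) — 1.
Summing: 4 + 1 = 5.

5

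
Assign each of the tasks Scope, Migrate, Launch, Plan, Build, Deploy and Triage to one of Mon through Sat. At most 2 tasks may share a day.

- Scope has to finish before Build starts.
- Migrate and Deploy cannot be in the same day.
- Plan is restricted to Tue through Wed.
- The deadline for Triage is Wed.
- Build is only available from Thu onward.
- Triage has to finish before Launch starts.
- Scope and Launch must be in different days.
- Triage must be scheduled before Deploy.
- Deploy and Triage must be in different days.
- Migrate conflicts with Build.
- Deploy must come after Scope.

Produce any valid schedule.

Build=Thu, Launch=Wed, Plan=Tue, Scope=Mon, Triage=Mon, Deploy=Tue, Migrate=Wed

Checking: Scope(Mon) before Deploy(Tue); Triage(Mon) before Launch(Wed); Scope(Mon) before Build(Thu); Triage(Mon) before Deploy(Tue); Scope(Mon) != Launch(Wed); Migrate(Wed) != Deploy(Tue); Deploy(Tue) != Triage(Mon); Migrate(Wed) != Build(Thu); Build=Thu in [Thu,Sat]; Triage=Mon in [Mon,Wed]; Plan=Tue in [Tue,Wed]; max 2 per day (cap 2).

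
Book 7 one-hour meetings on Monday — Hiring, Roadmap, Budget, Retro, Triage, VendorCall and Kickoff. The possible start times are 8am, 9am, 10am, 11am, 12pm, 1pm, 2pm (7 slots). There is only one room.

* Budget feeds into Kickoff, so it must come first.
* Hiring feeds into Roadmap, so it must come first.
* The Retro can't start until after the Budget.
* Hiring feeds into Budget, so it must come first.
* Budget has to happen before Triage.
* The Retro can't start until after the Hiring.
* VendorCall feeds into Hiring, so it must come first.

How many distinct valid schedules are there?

30

Splitting on Roadmap: it can be 10am (6), 11am (6), 12pm (6), 1pm (6), 2pm (6). Listing each branch's schedules as (Hiring, Budget, Retro, Triage, VendorCall, Kickoff):
Roadmap=10am: (9am,11am,12pm,1pm,8am,2pm) (9am,11am,12pm,2pm,8am,1pm) (9am,11am,1pm,12pm,8am,2pm) (9am,11am,1pm,2pm,8am,12pm) (9am,11am,2pm,12pm,8am,1pm) (9am,11am,2pm,1pm,8am,12pm) — 6.
Roadmap=11am: (9am,10am,12pm,1pm,8am,2pm) (9am,10am,12pm,2pm,8am,1pm) (9am,10am,1pm,12pm,8am,2pm) (9am,10am,1pm,2pm,8am,12pm) (9am,10am,2pm,12pm,8am,1pm) (9am,10am,2pm,1pm,8am,12pm) — 6.
Roadmap=12pm: (9am,10am,11am,1pm,8am,2pm) (9am,10am,11am,2pm,8am,1pm) (9am,10am,1pm,11am,8am,2pm) (9am,10am,1pm,2pm,8am,11am) (9am,10am,2pm,11am,8am,1pm) (9am,10am,2pm,1pm,8am,11am) — 6.
Roadmap=1pm: (9am,10am,11am,12pm,8am,2pm) (9am,10am,11am,2pm,8am,12pm) (9am,10am,12pm,11am,8am,2pm) (9am,10am,12pm,2pm,8am,11am) (9am,10am,2pm,11am,8am,12pm) (9am,10am,2pm,12pm,8am,11am) — 6.
Roadmap=2pm: (9am,10am,11am,12pm,8am,1pm) (9am,10am,11am,1pm,8am,12pm) (9am,10am,12pm,11am,8am,1pm) (9am,10am,12pm,1pm,8am,11am) (9am,10am,1pm,11am,8am,12pm) (9am,10am,1pm,12pm,8am,11am) — 6.
Summing: 6 + 6 + 6 + 6 + 6 = 30.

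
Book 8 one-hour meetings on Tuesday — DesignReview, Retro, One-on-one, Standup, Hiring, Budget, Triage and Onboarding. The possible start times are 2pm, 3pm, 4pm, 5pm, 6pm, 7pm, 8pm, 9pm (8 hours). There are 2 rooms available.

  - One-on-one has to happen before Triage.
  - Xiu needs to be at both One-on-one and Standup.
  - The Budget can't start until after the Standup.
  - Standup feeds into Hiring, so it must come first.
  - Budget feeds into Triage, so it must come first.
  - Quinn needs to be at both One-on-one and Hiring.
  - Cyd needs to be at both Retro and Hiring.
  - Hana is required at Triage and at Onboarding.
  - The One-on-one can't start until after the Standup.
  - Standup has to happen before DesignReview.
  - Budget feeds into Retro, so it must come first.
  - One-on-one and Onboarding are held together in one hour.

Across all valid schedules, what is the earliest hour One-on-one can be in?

3pm

Precedence pushes One-on-one to at least 3pm; downstream work caps One-on-one at 8pm.
One-on-one at 3pm is achievable: Standup in 2pm, Triage in 5pm, One-on-one in 3pm, Budget in 4pm, DesignReview in 4pm, Retro in 5pm, Onboarding in 3pm, Hiring in 6pm.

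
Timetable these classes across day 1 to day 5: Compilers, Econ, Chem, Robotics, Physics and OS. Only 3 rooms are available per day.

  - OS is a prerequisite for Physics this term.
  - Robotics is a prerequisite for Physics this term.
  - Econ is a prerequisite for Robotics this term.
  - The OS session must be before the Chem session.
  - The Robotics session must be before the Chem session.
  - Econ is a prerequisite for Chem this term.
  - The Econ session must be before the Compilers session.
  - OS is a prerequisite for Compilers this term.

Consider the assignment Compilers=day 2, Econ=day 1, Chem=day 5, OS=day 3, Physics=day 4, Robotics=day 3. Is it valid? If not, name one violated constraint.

The Econ session must be before the Compilers session — holds.
OS is a prerequisite for Compilers this term — violated.
The Robotics session must be before the Chem session — holds.
Robotics is a prerequisite for Physics this term — holds.
Only 3 rooms are available per day — holds.
Econ is a prerequisite for Chem this term — holds.
The OS session must be before the Chem session — holds.
OS is a prerequisite for Physics this term — holds.
Econ is a prerequisite for Robotics this term — holds.

No. OS is a prerequisite for Compilers this term is not satisfied.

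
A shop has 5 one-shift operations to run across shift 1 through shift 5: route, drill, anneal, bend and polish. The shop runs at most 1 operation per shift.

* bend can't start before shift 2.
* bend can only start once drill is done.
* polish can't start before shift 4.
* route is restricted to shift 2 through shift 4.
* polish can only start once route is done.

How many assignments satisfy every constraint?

Splitting on route: it can be shift 2 (6), shift 3 (6), shift 4 (3). Listing each branch's schedules as (drill, anneal, bend, polish) by shift number:
route=shift 2: (1,3,4,5) (1,3,5,4) (1,4,3,5) (1,5,3,4) (3,1,4,5) (3,1,5,4) — 6.
route=shift 3: (1,2,4,5) (1,2,5,4) (1,4,2,5) (1,5,2,4) (2,1,4,5) (2,1,5,4) — 6.
route=shift 4: (1,2,3,5) (1,3,2,5) (2,1,3,5) — 3.
Summing: 6 + 6 + 3 = 15.

15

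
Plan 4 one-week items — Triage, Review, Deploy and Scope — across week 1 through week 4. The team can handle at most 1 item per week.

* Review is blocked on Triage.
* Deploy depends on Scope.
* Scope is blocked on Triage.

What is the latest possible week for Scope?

week 3

Precedence pushes Scope to at least week 2; downstream work caps Scope at week 3.
Scope at week 3 is achievable: Triage in week 1; Scope in week 3; Review in week 2; Deploy in week 4.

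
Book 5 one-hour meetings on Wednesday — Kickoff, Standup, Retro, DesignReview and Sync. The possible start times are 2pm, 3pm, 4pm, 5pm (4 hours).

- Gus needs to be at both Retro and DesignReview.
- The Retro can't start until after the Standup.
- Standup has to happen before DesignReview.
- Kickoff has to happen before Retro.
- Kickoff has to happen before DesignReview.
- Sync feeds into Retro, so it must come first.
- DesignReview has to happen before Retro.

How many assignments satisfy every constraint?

Splitting on Kickoff: it can be 2pm (11), 3pm (6). Listing each branch's schedules as (Standup, Retro, DesignReview, Sync):
Kickoff=2pm: (2pm,4pm,3pm,2pm) (2pm,4pm,3pm,3pm) (2pm,5pm,3pm,2pm) (2pm,5pm,3pm,3pm) (2pm,5pm,3pm,4pm) (2pm,5pm,4pm,2pm) (2pm,5pm,4pm,3pm) (2pm,5pm,4pm,4pm) (3pm,5pm,4pm,2pm) (3pm,5pm,4pm,3pm) (3pm,5pm,4pm,4pm) — 11.
Kickoff=3pm: (2pm,5pm,4pm,2pm) (2pm,5pm,4pm,3pm) (2pm,5pm,4pm,4pm) (3pm,5pm,4pm,2pm) (3pm,5pm,4pm,3pm) (3pm,5pm,4pm,4pm) — 6.
Summing: 11 + 6 = 17.

17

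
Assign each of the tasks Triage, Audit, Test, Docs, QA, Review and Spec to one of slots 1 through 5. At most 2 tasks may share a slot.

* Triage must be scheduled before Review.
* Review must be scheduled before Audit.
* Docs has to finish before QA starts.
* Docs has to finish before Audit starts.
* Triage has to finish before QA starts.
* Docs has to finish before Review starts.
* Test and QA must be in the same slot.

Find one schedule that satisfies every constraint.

QA=4; Audit=3; Review=2; Triage=1; Test=4; Docs=1; Spec=2

Checking: Review(2) before Audit(3); Docs(1) before Review(2); Docs(1) before QA(4); Docs(1) before Audit(3); Triage(1) before Review(2); Triage(1) before QA(4); Test = QA = 4; max 2 per slot (cap 2).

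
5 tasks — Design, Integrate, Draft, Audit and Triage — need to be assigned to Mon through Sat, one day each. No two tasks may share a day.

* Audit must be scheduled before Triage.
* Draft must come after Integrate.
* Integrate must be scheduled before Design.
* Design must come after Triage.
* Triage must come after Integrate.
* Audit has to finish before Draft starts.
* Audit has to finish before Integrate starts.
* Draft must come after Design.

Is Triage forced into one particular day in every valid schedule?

No

Triage can be Wed (e.g. Triage -> Wed; Integrate -> Tue; Audit -> Mon; Design -> Thu; Draft -> Fri) or Thu (e.g. Audit in Mon; Draft in Sat; Triage in Thu; Integrate in Tue; Design in Fri).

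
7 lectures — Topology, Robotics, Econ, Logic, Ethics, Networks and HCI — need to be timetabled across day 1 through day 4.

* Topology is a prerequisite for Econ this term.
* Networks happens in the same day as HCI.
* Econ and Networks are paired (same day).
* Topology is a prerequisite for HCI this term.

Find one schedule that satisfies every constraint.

Topology in day 1, Networks in day 2, Econ in day 2, Ethics in day 1, HCI in day 2, Robotics in day 1, Logic in day 1

Checking: Topology(day 1) before Econ(day 2); Topology(day 1) before HCI(day 2); Econ = Networks = day 2; Networks = HCI = day 2.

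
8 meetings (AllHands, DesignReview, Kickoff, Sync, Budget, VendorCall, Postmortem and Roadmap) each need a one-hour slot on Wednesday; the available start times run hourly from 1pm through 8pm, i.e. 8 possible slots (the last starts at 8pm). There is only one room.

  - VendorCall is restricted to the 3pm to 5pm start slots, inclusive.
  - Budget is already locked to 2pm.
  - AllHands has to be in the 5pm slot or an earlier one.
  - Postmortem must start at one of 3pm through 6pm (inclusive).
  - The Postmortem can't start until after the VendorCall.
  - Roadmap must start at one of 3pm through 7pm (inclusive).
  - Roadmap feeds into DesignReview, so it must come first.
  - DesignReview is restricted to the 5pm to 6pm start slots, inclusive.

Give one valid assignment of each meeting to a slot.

Kickoff -> 7pm; Roadmap -> 4pm; VendorCall -> 3pm; Sync -> 8pm; Budget -> 2pm; AllHands -> 1pm; Postmortem -> 6pm; DesignReview -> 5pm

Checking: VendorCall(3pm) before Postmortem(6pm); Roadmap(4pm) before DesignReview(5pm); Budget=2pm in [2pm,2pm]; Postmortem=6pm in [3pm,6pm]; DesignReview=5pm in [5pm,6pm]; VendorCall=3pm in [3pm,5pm]; Roadmap=4pm in [3pm,7pm]; AllHands=1pm in [1pm,5pm]; max 1 per slot (cap 1).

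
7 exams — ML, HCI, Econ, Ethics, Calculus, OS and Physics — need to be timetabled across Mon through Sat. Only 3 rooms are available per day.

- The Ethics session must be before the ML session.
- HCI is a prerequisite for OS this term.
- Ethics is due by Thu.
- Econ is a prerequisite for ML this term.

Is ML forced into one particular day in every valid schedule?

ML can be Tue (e.g. Econ=Mon; ML=Tue; Calculus=Tue; Ethics=Mon; OS=Tue; HCI=Mon; Physics=Wed) or Wed (e.g. Econ=Mon, HCI=Mon, Ethics=Mon, Calculus=Tue, ML=Wed, Physics=Tue, OS=Tue).

No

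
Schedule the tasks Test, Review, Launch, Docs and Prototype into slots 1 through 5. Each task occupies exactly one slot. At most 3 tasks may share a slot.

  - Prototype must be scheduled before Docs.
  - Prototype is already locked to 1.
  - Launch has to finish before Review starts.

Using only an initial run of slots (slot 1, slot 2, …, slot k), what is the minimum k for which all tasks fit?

2 slots

The precedence chain requires at least 2 distinct slots.
With at most 3 per slot and 5 tasks, at least 2 slots are needed.
2 works (last occupied slot: 2): for example Review=2, Test=1, Prototype=1, Launch=1, Docs=2.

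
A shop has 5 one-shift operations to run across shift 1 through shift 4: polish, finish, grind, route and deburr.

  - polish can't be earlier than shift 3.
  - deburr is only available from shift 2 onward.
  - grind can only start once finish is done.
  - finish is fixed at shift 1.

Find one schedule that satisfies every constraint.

deburr=shift 2, polish=shift 3, grind=shift 2, route=shift 1, finish=shift 1

Checking: finish(shift 1) before grind(shift 2); deburr=shift 2 in [shift 2,shift 4]; polish=shift 3 in [shift 3,shift 4]; finish=shift 1 in [shift 1,shift 1].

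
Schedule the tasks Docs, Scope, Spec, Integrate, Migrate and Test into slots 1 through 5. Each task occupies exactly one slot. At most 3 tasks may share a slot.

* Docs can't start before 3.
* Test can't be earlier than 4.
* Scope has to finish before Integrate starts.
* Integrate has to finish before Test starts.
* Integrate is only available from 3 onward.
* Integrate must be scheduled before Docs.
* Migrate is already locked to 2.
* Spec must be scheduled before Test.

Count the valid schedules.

Splitting on Docs: it can be 4 (14), 5 (26). Listing each branch's schedules as (Scope, Spec, Integrate, Migrate, Test):
Docs=4: (1,1,3,2,4) (1,1,3,2,5) (1,2,3,2,4) (1,2,3,2,5) (1,3,3,2,4) (1,3,3,2,5) (1,4,3,2,5) (2,1,3,2,4) (2,1,3,2,5) (2,2,3,2,4) (2,2,3,2,5) (2,3,3,2,4) (2,3,3,2,5) (2,4,3,2,5) — 14.
Docs=5: (1,1,3,2,4) (1,1,3,2,5) (1,1,4,2,5) (1,2,3,2,4) (1,2,3,2,5) (1,2,4,2,5) (1,3,3,2,4) (1,3,3,2,5) (1,3,4,2,5) (1,4,3,2,5) (1,4,4,2,5) (2,1,3,2,4) (2,1,3,2,5) (2,1,4,2,5) (2,2,3,2,4) (2,2,3,2,5) (2,2,4,2,5) (2,3,3,2,4) (2,3,3,2,5) (2,3,4,2,5) (2,4,3,2,5) (2,4,4,2,5) (3,1,4,2,5) (3,2,4,2,5) (3,3,4,2,5) (3,4,4,2,5) — 26.
Summing: 14 + 26 = 40.

40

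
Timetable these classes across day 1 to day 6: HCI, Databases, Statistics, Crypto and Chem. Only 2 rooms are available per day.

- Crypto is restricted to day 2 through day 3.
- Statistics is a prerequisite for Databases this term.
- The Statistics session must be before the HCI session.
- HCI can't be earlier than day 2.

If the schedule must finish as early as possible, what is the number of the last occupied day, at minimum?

The precedence chain requires at least 2 distinct days.
With at most 2 per day and 5 classes, at least 3 days are needed.
3 works (last occupied day: day 3): for example Chem in day 1, Statistics in day 1, Databases in day 3, HCI in day 2, Crypto in day 2.

day 3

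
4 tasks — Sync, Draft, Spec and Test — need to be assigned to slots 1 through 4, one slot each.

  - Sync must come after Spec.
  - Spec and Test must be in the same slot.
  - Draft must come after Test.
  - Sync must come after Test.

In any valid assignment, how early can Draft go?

Precedence pushes Draft to at least 2.
Draft at 2 is achievable: Test -> 1; Draft -> 2; Sync -> 2; Spec -> 1.

2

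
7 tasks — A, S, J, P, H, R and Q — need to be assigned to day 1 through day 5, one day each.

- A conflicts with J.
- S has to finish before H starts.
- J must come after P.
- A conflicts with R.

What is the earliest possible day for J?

Precedence pushes J to at least day 2.
J at day 2 is achievable: P in day 1; R in day 2; H in day 2; Q in day 1; S in day 1; J in day 2; A in day 1.

day 2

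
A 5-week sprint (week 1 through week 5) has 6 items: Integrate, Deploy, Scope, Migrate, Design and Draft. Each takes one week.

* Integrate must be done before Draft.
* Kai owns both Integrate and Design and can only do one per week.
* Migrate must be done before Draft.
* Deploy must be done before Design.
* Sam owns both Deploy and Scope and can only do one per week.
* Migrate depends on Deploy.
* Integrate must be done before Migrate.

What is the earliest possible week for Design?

Precedence pushes Design to at least week 2.
Design at week 2 is achievable: Draft -> week 3; Integrate -> week 1; Migrate -> week 2; Deploy -> week 1; Scope -> week 2; Design -> week 2.

week 2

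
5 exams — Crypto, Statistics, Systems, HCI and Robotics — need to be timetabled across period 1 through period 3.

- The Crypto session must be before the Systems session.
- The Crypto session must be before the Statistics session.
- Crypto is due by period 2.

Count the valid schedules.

45

Splitting on Crypto: it can be period 1 (36), period 2 (9). Listing each branch's schedules as (Statistics, Systems, HCI, Robotics) by period number:
Crypto=period 1: (2,2,1,1) (2,2,1,2) (2,2,1,3) (2,2,2,1) (2,2,2,2) (2,2,2,3) (2,2,3,1) (2,2,3,2) (2,2,3,3) (2,3,1,1) (2,3,1,2) (2,3,1,3) (2,3,2,1) (2,3,2,2) (2,3,2,3) (2,3,3,1) (2,3,3,2) (2,3,3,3) (3,2,1,1) (3,2,1,2) (3,2,1,3) (3,2,2,1) (3,2,2,2) (3,2,2,3) (3,2,3,1) (3,2,3,2) (3,2,3,3) (3,3,1,1) (3,3,1,2) (3,3,1,3) (3,3,2,1) (3,3,2,2) (3,3,2,3) (3,3,3,1) (3,3,3,2) (3,3,3,3) — 36.
Crypto=period 2: (3,3,1,1) (3,3,1,2) (3,3,1,3) (3,3,2,1) (3,3,2,2) (3,3,2,3) (3,3,3,1) (3,3,3,2) (3,3,3,3) — 9.
Summing: 36 + 9 = 45.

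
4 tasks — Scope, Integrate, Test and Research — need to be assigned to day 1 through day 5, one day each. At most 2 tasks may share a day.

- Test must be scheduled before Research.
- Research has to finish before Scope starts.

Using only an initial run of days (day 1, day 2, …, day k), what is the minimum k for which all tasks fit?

3

The precedence chain requires at least 3 distinct days.
With at most 2 per day and 4 tasks, at least 2 days are needed.
3 works (last occupied day: day 3): for example Scope -> day 3; Test -> day 1; Integrate -> day 1; Research -> day 2.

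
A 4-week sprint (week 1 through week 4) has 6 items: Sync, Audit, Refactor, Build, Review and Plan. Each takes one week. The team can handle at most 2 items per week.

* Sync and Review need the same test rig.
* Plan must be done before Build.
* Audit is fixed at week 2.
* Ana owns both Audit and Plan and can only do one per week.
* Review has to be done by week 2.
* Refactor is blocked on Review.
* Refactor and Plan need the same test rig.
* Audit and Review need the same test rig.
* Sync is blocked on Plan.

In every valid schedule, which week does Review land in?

Review's window is week 1–week 2.
Audit is fixed at week 2, and Review can't share a week with Audit.
So Review must be week 1.

week 1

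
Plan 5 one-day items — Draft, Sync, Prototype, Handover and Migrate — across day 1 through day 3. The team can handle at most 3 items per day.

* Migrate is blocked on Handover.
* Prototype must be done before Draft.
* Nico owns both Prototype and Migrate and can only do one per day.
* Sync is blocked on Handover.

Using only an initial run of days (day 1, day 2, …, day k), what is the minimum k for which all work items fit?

2

The precedence chain requires at least 2 distinct days.
With at most 3 per day and 5 work items, at least 2 days are needed.
2 works (last occupied day: day 2): for example Migrate=day 2, Sync=day 2, Prototype=day 1, Draft=day 2, Handover=day 1.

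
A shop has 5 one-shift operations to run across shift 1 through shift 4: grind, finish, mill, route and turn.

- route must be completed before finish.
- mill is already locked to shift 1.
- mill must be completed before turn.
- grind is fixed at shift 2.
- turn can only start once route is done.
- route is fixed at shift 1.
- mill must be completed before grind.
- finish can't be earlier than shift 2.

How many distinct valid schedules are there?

9

Splitting on finish: it can be shift 2 (3), shift 3 (3), shift 4 (3). Listing each branch's schedules as (grind, mill, route, turn) by shift number:
finish=shift 2: (2,1,1,2) (2,1,1,3) (2,1,1,4) — 3.
finish=shift 3: (2,1,1,2) (2,1,1,3) (2,1,1,4) — 3.
finish=shift 4: (2,1,1,2) (2,1,1,3) (2,1,1,4) — 3.
Summing: 3 + 3 + 3 = 9.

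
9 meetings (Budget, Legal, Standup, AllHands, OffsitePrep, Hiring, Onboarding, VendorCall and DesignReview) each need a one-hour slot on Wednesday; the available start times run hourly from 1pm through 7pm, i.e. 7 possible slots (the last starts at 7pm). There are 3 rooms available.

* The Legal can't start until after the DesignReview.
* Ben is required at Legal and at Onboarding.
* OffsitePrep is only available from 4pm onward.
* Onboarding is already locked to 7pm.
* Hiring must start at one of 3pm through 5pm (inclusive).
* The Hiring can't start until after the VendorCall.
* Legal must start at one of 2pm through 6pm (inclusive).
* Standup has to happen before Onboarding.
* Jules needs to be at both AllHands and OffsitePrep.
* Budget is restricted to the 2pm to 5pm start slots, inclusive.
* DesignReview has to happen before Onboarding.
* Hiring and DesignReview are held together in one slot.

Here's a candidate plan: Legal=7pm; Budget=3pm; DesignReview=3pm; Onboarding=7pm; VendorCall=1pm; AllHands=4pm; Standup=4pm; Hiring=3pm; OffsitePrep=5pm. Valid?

Ben is required at Legal and at Onboarding — violated.
Hiring must start at one of 3pm through 5pm (inclusive) — holds.
The Hiring can't start until after the VendorCall — holds.
The Legal can't start until after the DesignReview — holds.
Legal must start at one of 2pm through 6pm (inclusive) — violated.
Standup has to happen before Onboarding — holds.
Onboarding is already locked to 7pm — holds.
Jules needs to be at both AllHands and OffsitePrep — holds.
Hiring and DesignReview are held together in one slot — holds.
There are 3 rooms available — holds.
DesignReview has to happen before Onboarding — holds.
Budget is restricted to the 2pm to 5pm start slots, inclusive — holds.
OffsitePrep is only available from 4pm onward — holds.

No. Legal must start at one of 2pm through 6pm (inclusive) is not satisfied.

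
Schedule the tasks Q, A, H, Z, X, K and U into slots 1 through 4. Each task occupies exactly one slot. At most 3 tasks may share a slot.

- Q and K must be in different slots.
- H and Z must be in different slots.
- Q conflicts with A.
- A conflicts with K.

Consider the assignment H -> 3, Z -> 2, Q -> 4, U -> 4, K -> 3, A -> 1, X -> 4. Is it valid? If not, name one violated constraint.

At most 3 tasks may share a slot — holds.
A conflicts with K — holds.
Q conflicts with A — holds.
Q and K must be in different slots — holds.
H and Z must be in different slots — holds.

Yes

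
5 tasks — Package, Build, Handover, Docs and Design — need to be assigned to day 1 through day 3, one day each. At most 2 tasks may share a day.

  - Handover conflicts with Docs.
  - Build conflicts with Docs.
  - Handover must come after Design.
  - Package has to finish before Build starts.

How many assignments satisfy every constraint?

Splitting on Package: it can be day 1 (5), day 2 (4). Listing each branch's schedules as (Build, Handover, Docs, Design) by day number:
Package=day 1: (2,2,3,1) (2,3,1,2) (3,3,1,2) (3,3,2,1) (3,3,2,2) — 5.
Package=day 2: (3,2,1,1) (3,3,1,1) (3,3,1,2) (3,3,2,1) — 4.
Summing: 5 + 4 = 9.

9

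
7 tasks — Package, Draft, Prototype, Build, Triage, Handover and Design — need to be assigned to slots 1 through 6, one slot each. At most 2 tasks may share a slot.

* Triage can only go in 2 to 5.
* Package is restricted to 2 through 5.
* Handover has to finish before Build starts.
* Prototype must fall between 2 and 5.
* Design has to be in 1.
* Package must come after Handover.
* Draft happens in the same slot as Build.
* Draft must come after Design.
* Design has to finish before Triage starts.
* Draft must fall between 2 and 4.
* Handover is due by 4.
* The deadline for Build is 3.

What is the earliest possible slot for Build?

Precedence pushes Build to at least 2; Build's own window allows nothing later than 3.
Build at 2 is achievable: Triage=3, Prototype=4, Draft=2, Design=1, Package=3, Build=2, Handover=1.

2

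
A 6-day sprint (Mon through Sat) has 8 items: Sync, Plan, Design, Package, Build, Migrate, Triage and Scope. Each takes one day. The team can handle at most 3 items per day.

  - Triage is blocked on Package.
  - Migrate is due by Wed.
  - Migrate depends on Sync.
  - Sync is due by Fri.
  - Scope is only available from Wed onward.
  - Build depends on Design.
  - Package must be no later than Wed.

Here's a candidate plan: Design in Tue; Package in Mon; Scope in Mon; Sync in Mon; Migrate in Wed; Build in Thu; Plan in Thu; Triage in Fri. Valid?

Scope is only available from Wed onward — violated.
The team can handle at most 3 items per day — holds.
Build depends on Design — holds.
Sync is due by Fri — holds.
Triage is blocked on Package — holds.
Package must be no later than Wed — holds.
Migrate is due by Wed — holds.
Migrate depends on Sync — holds.

No — it violates: Scope is only available from Wed onward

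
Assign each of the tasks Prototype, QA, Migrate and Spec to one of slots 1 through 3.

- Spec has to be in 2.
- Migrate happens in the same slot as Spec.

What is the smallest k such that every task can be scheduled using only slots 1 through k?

2

Spec can't be placed before 2, so the schedule must run through at least slot 2.
2 works (last occupied slot: 2): for example Spec=2, QA=1, Migrate=2, Prototype=1.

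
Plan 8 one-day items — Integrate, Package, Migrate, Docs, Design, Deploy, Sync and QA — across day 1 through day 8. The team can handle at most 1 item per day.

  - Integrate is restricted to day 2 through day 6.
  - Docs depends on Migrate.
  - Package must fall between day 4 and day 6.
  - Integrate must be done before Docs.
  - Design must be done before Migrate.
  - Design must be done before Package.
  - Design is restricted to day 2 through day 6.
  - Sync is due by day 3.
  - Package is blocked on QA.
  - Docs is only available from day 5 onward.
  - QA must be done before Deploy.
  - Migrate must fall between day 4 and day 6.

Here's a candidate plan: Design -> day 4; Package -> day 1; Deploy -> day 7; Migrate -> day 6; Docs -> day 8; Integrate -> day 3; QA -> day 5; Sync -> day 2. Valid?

Invalid. Package is blocked on QA.

Package is blocked on QA — violated.
Integrate is restricted to day 2 through day 6 — holds.
QA must be done before Deploy — holds.
Migrate must fall between day 4 and day 6 — holds.
Integrate must be done before Docs — holds.
Design must be done before Package — violated.
Package must fall between day 4 and day 6 — violated.
The team can handle at most 1 item per day — holds.
Sync is due by day 3 — holds.
Docs is only available from day 5 onward — holds.
Design must be done before Migrate — holds.
Design is restricted to day 2 through day 6 — holds.
Docs depends on Migrate — holds.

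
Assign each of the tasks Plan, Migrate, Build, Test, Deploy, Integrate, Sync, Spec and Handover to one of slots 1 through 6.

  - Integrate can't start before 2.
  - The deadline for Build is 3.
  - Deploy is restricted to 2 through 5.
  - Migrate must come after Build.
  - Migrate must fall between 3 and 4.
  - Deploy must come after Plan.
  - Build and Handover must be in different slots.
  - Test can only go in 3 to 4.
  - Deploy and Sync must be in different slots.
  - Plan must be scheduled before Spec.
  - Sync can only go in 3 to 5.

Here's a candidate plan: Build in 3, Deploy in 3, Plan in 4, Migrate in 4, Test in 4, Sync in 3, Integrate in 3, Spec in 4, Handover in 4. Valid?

Deploy is restricted to 2 through 5 — holds.
Deploy and Sync must be in different slots — violated.
The deadline for Build is 3 — holds.
Deploy must come after Plan — violated.
Migrate must come after Build — holds.
Build and Handover must be in different slots — holds.
Migrate must fall between 3 and 4 — holds.
Integrate can't start before 2 — holds.
Test can only go in 3 to 4 — holds.
Sync can only go in 3 to 5 — holds.
Plan must be scheduled before Spec — violated.

No. Deploy must come after Plan is not satisfied.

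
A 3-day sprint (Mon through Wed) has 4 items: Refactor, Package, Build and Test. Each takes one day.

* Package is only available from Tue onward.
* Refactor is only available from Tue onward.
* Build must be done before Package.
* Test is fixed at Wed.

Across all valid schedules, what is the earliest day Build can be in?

Mon

Downstream work caps Build at Tue.
Build at Mon is achievable: Refactor in Tue, Build in Mon, Test in Wed, Package in Tue.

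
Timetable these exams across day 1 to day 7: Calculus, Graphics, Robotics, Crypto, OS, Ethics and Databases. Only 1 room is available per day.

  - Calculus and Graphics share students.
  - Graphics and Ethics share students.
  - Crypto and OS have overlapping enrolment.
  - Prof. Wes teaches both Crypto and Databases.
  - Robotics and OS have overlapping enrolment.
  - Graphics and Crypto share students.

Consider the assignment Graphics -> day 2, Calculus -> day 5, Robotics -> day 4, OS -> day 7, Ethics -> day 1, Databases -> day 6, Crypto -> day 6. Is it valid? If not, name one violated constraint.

No — it violates: Prof. Wes teaches both Crypto and Databases

Crypto and OS have overlapping enrolment — holds.
Only 1 room is available per day — violated.
Graphics and Ethics share students — holds.
Graphics and Crypto share students — holds.
Prof. Wes teaches both Crypto and Databases — violated.
Calculus and Graphics share students — holds.
Robotics and OS have overlapping enrolment — holds.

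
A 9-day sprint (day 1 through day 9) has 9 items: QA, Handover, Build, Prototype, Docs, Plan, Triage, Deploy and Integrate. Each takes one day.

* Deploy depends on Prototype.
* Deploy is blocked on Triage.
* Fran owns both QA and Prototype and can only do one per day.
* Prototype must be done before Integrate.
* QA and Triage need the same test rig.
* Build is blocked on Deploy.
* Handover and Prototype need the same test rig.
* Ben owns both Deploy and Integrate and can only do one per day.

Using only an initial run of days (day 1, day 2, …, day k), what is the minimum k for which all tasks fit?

3 days

The precedence chain requires at least 3 distinct days.
3 works (last occupied day: day 3): for example Handover -> day 2, Plan -> day 1, QA -> day 2, Triage -> day 1, Docs -> day 1, Prototype -> day 1, Integrate -> day 3, Deploy -> day 2, Build -> day 3.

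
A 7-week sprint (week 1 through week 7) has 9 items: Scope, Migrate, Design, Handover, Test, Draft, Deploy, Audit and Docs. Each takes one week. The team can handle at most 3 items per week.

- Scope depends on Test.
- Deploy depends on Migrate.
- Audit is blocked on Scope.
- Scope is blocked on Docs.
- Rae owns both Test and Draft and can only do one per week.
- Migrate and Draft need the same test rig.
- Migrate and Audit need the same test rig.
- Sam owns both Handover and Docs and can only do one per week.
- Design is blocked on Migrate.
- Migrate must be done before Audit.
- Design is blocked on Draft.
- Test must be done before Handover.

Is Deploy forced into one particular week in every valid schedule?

Deploy can be week 2 (e.g. Handover=week 3, Scope=week 2, Draft=week 2, Audit=week 3, Docs=week 1, Test=week 1, Deploy=week 2, Migrate=week 1, Design=week 3) or week 3 (e.g. Draft -> week 2, Migrate -> week 1, Deploy -> week 3, Docs -> week 1, Audit -> week 3, Test -> week 1, Design -> week 3, Scope -> week 2, Handover -> week 2).

No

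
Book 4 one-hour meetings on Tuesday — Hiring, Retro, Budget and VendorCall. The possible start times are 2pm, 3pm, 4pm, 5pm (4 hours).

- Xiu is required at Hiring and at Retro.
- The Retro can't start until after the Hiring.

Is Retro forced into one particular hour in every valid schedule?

Retro can be 3pm (e.g. VendorCall=2pm, Budget=2pm, Hiring=2pm, Retro=3pm) or 4pm (e.g. Retro -> 4pm; Budget -> 2pm; Hiring -> 2pm; VendorCall -> 2pm).

No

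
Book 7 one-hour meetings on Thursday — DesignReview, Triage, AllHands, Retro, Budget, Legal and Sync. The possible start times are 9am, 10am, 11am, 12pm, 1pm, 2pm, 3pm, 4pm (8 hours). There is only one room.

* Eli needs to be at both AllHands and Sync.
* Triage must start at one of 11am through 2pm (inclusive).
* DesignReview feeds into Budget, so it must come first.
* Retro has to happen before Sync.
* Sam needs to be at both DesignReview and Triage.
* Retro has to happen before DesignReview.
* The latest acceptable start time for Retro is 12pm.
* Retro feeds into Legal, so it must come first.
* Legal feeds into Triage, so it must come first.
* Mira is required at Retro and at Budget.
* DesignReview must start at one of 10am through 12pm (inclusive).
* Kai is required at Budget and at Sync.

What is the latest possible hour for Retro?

11am

Retro's own window allows nothing later than 12pm; downstream work caps Retro at 11am.
Retro at 11am is achievable: Sync -> 4pm; Legal -> 1pm; Triage -> 2pm; AllHands -> 9am; Budget -> 3pm; Retro -> 11am; DesignReview -> 12pm.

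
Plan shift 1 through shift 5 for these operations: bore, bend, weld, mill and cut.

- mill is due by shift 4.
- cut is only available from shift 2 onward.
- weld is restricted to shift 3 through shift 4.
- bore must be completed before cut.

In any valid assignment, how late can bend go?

bend at shift 5 is achievable: weld -> shift 3, mill -> shift 1, bore -> shift 1, bend -> shift 5, cut -> shift 2.

shift 5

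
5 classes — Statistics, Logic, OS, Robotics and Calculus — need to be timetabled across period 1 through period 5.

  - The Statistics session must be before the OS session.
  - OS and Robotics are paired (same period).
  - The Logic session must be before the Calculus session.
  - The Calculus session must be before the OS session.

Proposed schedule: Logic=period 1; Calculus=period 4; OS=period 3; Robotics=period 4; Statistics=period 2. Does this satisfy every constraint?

Invalid. The Calculus session must be before the OS session.

The Calculus session must be before the OS session — violated.
OS and Robotics are paired (same period) — violated.
The Statistics session must be before the OS session — holds.
The Logic session must be before the Calculus session — holds.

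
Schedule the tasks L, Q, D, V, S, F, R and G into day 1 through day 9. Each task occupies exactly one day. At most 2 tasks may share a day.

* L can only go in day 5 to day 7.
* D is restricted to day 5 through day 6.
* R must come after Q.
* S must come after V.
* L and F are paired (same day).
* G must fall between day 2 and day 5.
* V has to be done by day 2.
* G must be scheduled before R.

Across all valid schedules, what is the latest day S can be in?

day 9

Precedence pushes S to at least day 2.
S at day 9 is achievable: R in day 3, S in day 9, D in day 5, Q in day 1, L in day 6, V in day 1, G in day 2, F in day 6.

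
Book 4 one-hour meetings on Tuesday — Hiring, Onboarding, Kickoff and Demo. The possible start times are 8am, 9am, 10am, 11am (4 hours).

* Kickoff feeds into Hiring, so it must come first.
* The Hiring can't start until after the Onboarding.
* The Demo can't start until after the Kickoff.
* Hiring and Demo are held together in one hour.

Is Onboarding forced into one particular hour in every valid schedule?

No

Onboarding can be 8am (e.g. Hiring=9am; Onboarding=8am; Demo=9am; Kickoff=8am) or 9am (e.g. Hiring=10am, Demo=10am, Onboarding=9am, Kickoff=8am).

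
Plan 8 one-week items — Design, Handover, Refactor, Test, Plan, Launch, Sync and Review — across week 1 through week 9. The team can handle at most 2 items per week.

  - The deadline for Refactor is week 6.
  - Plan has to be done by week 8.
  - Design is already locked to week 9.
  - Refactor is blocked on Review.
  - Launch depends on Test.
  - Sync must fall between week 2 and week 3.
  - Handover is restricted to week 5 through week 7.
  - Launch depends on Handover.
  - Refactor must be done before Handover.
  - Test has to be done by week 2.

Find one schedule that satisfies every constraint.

Plan=week 3, Review=week 1, Design=week 9, Refactor=week 2, Launch=week 6, Sync=week 2, Test=week 1, Handover=week 5

Checking: Review(week 1) before Refactor(week 2); Handover(week 5) before Launch(week 6); Test(week 1) before Launch(week 6); Refactor(week 2) before Handover(week 5); Handover=week 5 in [week 5,week 7]; Test=week 1 in [week 1,week 2]; Plan=week 3 in [week 1,week 8]; Sync=week 2 in [week 2,week 3]; Design=week 9 in [week 9,week 9]; Refactor=week 2 in [week 1,week 6]; max 2 per week (cap 2).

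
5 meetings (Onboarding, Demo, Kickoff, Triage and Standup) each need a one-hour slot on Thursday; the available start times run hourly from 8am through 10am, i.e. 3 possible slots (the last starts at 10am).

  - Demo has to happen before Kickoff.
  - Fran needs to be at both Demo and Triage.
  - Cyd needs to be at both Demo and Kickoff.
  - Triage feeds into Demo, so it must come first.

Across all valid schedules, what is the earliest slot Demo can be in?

Precedence pushes Demo to at least 9am; downstream work caps Demo at 9am.
Demo at 9am is achievable: Triage in 8am; Standup in 8am; Demo in 9am; Kickoff in 10am; Onboarding in 8am.

9am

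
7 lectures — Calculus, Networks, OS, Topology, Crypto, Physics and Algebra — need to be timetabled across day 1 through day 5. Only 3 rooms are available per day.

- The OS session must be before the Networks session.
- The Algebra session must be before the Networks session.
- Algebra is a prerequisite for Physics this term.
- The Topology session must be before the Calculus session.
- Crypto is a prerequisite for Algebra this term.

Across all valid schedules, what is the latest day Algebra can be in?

Precedence pushes Algebra to at least day 2; downstream work caps Algebra at day 4.
Algebra at day 4 is achievable: Networks in day 5, Topology in day 1, OS in day 1, Crypto in day 1, Physics in day 5, Algebra in day 4, Calculus in day 2.

day 4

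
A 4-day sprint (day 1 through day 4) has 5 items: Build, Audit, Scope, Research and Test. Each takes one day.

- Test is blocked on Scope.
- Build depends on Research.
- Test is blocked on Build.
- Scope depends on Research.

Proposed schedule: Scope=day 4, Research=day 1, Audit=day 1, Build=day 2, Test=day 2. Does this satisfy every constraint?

No. Test is blocked on Scope is not satisfied.

Test is blocked on Scope — violated.
Scope depends on Research — holds.
Build depends on Research — holds.
Test is blocked on Build — violated.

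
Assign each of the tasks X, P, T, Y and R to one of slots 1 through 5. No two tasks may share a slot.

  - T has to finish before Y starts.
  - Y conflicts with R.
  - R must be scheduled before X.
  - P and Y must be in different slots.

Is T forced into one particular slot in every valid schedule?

No

T can be 1 (e.g. P=5; R=2; T=1; Y=4; X=3) or 2 (e.g. Y -> 4; T -> 2; R -> 1; X -> 3; P -> 5).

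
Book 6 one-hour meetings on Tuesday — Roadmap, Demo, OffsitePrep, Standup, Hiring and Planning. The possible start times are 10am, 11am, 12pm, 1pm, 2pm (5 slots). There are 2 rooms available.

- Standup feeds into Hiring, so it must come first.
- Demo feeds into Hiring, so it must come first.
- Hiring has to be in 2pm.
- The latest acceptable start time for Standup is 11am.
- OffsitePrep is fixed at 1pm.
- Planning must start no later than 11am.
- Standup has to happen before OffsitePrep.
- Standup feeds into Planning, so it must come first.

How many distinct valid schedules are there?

Splitting on Roadmap: it can be 10am (3), 11am (3), 12pm (4), 1pm (3), 2pm (4). Listing each branch's schedules as (Demo, OffsitePrep, Standup, Hiring, Planning):
Roadmap=10am: (11am,1pm,10am,2pm,11am) (12pm,1pm,10am,2pm,11am) (1pm,1pm,10am,2pm,11am) — 3.
Roadmap=11am: (10am,1pm,10am,2pm,11am) (12pm,1pm,10am,2pm,11am) (1pm,1pm,10am,2pm,11am) — 3.
Roadmap=12pm: (10am,1pm,10am,2pm,11am) (11am,1pm,10am,2pm,11am) (12pm,1pm,10am,2pm,11am) (1pm,1pm,10am,2pm,11am) — 4.
Roadmap=1pm: (10am,1pm,10am,2pm,11am) (11am,1pm,10am,2pm,11am) (12pm,1pm,10am,2pm,11am) — 3.
Roadmap=2pm: (10am,1pm,10am,2pm,11am) (11am,1pm,10am,2pm,11am) (12pm,1pm,10am,2pm,11am) (1pm,1pm,10am,2pm,11am) — 4.
Summing: 3 + 3 + 4 + 3 + 4 = 17.

17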